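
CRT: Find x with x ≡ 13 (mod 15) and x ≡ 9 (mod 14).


m₁ = 15, m₂ = 14, gcd = 1, so CRT applies. M = m₁·m₂ = 210
Let M₁ = M/m₁ = 14, M₂ = M/m₂ = 15
Find y₁ ≡ M₁⁻¹ (mod m₁): 14⁻¹ ≡ 14 (mod 15)
Find y₂ ≡ M₂⁻¹ (mod m₂): 15⁻¹ ≡ 1 (mod 14)
x = a₁·M₁·y₁ + a₂·M₂·y₂ = 13·14·14 + 9·15·1 = 2683
Reduce mod 210: x ≡ 163
Check: 163 mod 15 = 13 ✓, 163 mod 14 = 9 ✓

x ≡ 163 (mod 210)


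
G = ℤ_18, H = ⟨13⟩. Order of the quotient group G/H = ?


|⟨13⟩| = n / gcd(13, 18) = 18 / 1 = 18
H is normal (ℤ_18 is abelian).
|G/H| = |G| / |H| = 18 / 18 = 1

|G/H| = 1


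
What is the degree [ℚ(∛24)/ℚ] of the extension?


∛24 has minimal polynomial x³ - 24 (irreducible over ℚ since 24 is not a perfect cube)

[ℚ(∛24)/ℚ] = 3


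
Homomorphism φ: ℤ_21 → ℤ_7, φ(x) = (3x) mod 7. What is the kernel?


Kernel = preimage of identity
ker(φ) = {x ∈ ℤ_21 : 3x ≡ 0 (mod 7)}. Since 7 | 21, φ is well-defined. The kernel is the cyclic subgroup ⟨7⟩ of ℤ_21 (order 3), i.e. {0, 7, 14}

ker(φ) = {0, 7, 14}


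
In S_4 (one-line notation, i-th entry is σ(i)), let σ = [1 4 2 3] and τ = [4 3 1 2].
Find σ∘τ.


σ∘τ: apply τ first, then σ
1 →τ 4 →σ 3
2 →τ 3 →σ 2
3 →τ 1 →σ 1
4 →τ 2 →σ 4

σ∘τ = [3 2 1 4]


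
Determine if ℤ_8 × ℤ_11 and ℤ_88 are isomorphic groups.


Comparing ℤ_8 × ℤ_11 and ℤ_88:
gcd(8,11) = 1, so ℤ_8 × ℤ_11 ≅ ℤ_88 (CRT)

Yes, ℤ_8 × ℤ_11 ≅ ℤ_88


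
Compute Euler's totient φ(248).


Factor n: 248 = 2^3 × 31
φ(n) = n · ∏(1 - 1/p) over distinct primes p | n
φ(248) = 248 · (1 - 1/2) · (1 - 1/31) = 120

φ(248) = 120


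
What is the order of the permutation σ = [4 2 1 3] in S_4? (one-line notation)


Cycle decomposition: (1 4 3)
Cycle lengths: 3
Order = lcm(3) = 3

ord(σ) = 3


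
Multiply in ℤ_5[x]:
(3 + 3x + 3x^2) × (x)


Expand and collect like terms; reduce coefficients mod 5:
x^0: 3·0 = 0 ≡ 0 (mod 5)
x^1: 3·1 + 3·0 = 3 ≡ 3 (mod 5)
x^2: 3·1 + 3·0 = 3 ≡ 3 (mod 5)
x^3: 3·1 = 3 ≡ 3 (mod 5)
Result: 3x + 3x^2 + 3x^3

f · g = 3x + 3x^2 + 3x^3


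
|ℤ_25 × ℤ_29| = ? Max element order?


|ℤ_25 × ℤ_29| = 25 × 29 = 725
Max element order = lcm(25,29) = 725
Cyclic? Yes (gcd=1)

|ℤ_25×ℤ_29| = 725, max element order = 725


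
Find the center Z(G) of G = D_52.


Z(G) = {g ∈ G | gx = xg for all x ∈ G}
For even n, Z(D_n) = {e, r^(n/2)}: the 180° rotation r^26 commutes with every reflection and rotation

Z(D_52) = {e, r^26}


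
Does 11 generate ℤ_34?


g generates ℤ_n iff gcd(g, n) = 1
gcd(11, 34) = 1
Since gcd = 1, 11 is a generator.

Yes, 11 generates ℤ_34


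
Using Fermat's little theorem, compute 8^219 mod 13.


Fermat's little theorem: if p is prime and gcd(a,p)=1, then a^(p-1) ≡ 1 (mod p)
p = 13 is prime, gcd(8,13) = 1
Reduce exponent: 219 mod 12 = 3
So 8^219 ≡ 8^3 (mod 13)
8^3 mod 13 = 5

8^219 ≡ 5 (mod 13)


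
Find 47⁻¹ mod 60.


Use the extended Euclidean algorithm to write 1 = 47·s + 60·t; then s mod 60 is the inverse.
Euclidean algorithm:
  47 = 0·60 + 47
  60 = 1·47 + 13
  47 = 3·13 + 8
  13 = 1·8 + 5
  8 = 1·5 + 3
  5 = 1·3 + 2
  3 = 1·2 + 1
  2 = 2·1 + 0
gcd(47,60) = 1
Back-substitution gives: 47·(23) + 60·(-18) = 1
So 47⁻¹ ≡ 23 ≡ 23 (mod 60)
Check: 47 × 23 = 1081 ≡ 1 (mod 60) ✓

47⁻¹ ≡ 23 (mod 60)


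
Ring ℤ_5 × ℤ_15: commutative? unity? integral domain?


Direct product ring; commutative with unity (1,1); but (1,0)·(0,1) = (0,0) gives zero divisors, so not an integral domain
Commutative: Yes
Integral domain: No
Has unity: Yes

ℤ_5 × ℤ_15: Commutative=Yes, Unity=Yes


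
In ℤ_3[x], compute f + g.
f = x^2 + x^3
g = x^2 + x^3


Add coefficients mod 3:
x^0: 0 + 0 = 0 (mod 3)
x^1: 0 + 0 = 0 (mod 3)
x^2: 1 + 1 = 2 (mod 3)
x^3: 1 + 1 = 2 (mod 3)
Result: 2x^2 + 2x^3

f + g = 2x^2 + 2x^3


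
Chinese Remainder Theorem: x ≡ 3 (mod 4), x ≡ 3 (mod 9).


m₁ = 4, m₂ = 9, gcd = 1, so CRT applies. M = m₁·m₂ = 36
Let M₁ = M/m₁ = 9, M₂ = M/m₂ = 4
Find y₁ ≡ M₁⁻¹ (mod m₁): 9⁻¹ ≡ 1 (mod 4)
Find y₂ ≡ M₂⁻¹ (mod m₂): 4⁻¹ ≡ 7 (mod 9)
x = a₁·M₁·y₁ + a₂·M₂·y₂ = 3·9·1 + 3·4·7 = 111
Reduce mod 36: x ≡ 3
Check: 3 mod 4 = 3 ✓, 3 mod 9 = 3 ✓

x ≡ 3 (mod 36)


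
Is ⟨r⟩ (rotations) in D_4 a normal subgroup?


H = ⟨r⟩ (rotations) in D_4
The rotation subgroup ⟨r⟩ has index 2 in D_4, so it is normal

Yes, normal subgroup


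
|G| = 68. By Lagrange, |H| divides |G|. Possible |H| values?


Lagrange's theorem: |H| divides |G|
|G| = 68
Divisors of 68: 1, 2, 4, 17, 34, 68

Possible subgroup orders: {1, 2, 4, 17, 34, 68}


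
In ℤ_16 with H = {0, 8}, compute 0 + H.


0 + H = {0 + h (mod 16) : h ∈ H}
0+0=0, 0+8=8

0 + H = {0, 8}


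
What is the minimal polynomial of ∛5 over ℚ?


∛5 satisfies x³ - 5 = 0, irreducible over ℚ (no rational root; 5 is not a perfect cube)

Minimal polynomial: x³ - 5


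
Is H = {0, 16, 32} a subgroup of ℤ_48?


Subgroup test for H = {0, 16, 32} in (ℤ_48, +):
(1) 0 ∈ H? Yes
(2) Closure: for all a,b ∈ H, (a+b) mod 48 ∈ H? Yes
(3) Inverses: for all a ∈ H, -a mod 48 ∈ H? Yes

Yes, H is a subgroup of ℤ_48


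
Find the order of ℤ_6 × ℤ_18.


|A × B| = |A| · |B|
|ℤ_6 × ℤ_18| = 6 × 18 = 108

|ℤ_6 × ℤ_18| = 108


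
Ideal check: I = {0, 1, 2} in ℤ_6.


Check ideal conditions for I = {0, 1, 2} in ℤ_6:
(1) I is an additive subgroup? No
(2) For r ∈ ℤ_6 and a ∈ I: r·a ∈ I? No  [counterexample: r=2, a=2, r·a mod 6 = 4 ∉ I]

No, I is not an ideal of ℤ_6


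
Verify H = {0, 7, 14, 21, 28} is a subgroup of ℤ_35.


Subgroup test for H = {0, 7, 14, 21, 28} in (ℤ_35, +):
(1) 0 ∈ H? Yes
(2) Closure: for all a,b ∈ H, (a+b) mod 35 ∈ H? Yes
(3) Inverses: for all a ∈ H, -a mod 35 ∈ H? Yes

Yes, H is a subgroup of ℤ_35


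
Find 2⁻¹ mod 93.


Use the extended Euclidean algorithm to write 1 = 2·s + 93·t; then s mod 93 is the inverse.
Euclidean algorithm:
  2 = 0·93 + 2
  93 = 46·2 + 1
  2 = 2·1 + 0
gcd(2,93) = 1
Back-substitution gives: 2·(-46) + 93·(1) = 1
So 2⁻¹ ≡ -46 ≡ 47 (mod 93)
Check: 2 × 47 = 94 ≡ 1 (mod 93) ✓

2⁻¹ ≡ 47 (mod 93)


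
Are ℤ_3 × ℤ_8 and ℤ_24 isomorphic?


Comparing ℤ_3 × ℤ_8 and ℤ_24:
gcd(3,8) = 1, so ℤ_3 × ℤ_8 ≅ ℤ_24 (CRT)

Yes, ℤ_3 × ℤ_8 ≅ ℤ_24


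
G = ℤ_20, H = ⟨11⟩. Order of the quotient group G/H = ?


|⟨11⟩| = n / gcd(11, 20) = 20 / 1 = 20
H is normal (ℤ_20 is abelian).
|G/H| = |G| / |H| = 20 / 20 = 1

|G/H| = 1


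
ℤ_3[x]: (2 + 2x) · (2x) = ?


Expand and collect like terms; reduce coefficients mod 3:
x^0: 2·0 = 0 ≡ 0 (mod 3)
x^1: 2·2 + 2·0 = 4 ≡ 1 (mod 3)
x^2: 2·2 = 4 ≡ 1 (mod 3)
Result: x + x^2

f · g = x + x^2


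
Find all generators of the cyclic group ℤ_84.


g generates ℤ_n iff gcd(g,n) = 1
Prime factors of 84: 2, 3, 7
Generators are g ∈ {1,...,83} not divisible by any of these primes.
Generators: {1, 5, 11, 13, 17, 19, 23, 25, 29, 31, 37, 41, 43, 47, 53, 55, 59, 61, 65, 67, 71, 73, 79, 83}
Number of generators = φ(84) = 24

Generators of ℤ_84 = {1, 5, 11, 13, 17, 19, 23, 25, 29, 31, 37, 41, 43, 47, 53, 55, 59, 61, 65, 67, 71, 73, 79, 83}


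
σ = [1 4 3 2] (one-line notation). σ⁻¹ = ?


To find σ⁻¹, swap domain and range:
σ(1) = 1 → σ⁻¹(1) = 1
σ(2) = 4 → σ⁻¹(4) = 2
σ(3) = 3 → σ⁻¹(3) = 3
σ(4) = 2 → σ⁻¹(2) = 4

σ⁻¹ = [1 4 3 2]


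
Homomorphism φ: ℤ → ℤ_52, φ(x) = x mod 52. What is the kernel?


Kernel = preimage of identity
ker(φ) = {x ∈ ℤ : x ≡ 0 (mod 52)} = 52ℤ = {0, ±52, ±104, ...}

ker(φ) = 52ℤ


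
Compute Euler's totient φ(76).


Factor n: 76 = 2^2 × 19
φ(n) = n · ∏(1 - 1/p) over distinct primes p | n
φ(76) = 76 · (1 - 1/2) · (1 - 1/19) = 36

φ(76) = 36


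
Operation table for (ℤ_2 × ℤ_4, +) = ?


Elements: {(0,0), (0,1), (0,2), (0,3), (1,0), (1,1), (1,2), (1,3)}
Operation: componentwise addition mod (2, 4)
Entry (a, b) = ((a₁+b₁) mod 2, (a₂+b₂) mod 4)

Cayley table:
      | (0,0) | (0,1) | (0,2) | (0,3) | (1,0) | (1,1) | (1,2) | (1,3)
(0,0) | (0,0) | (0,1) | (0,2) | (0,3) | (1,0) | (1,1) | (1,2) | (1,3)
(0,1) | (0,1) | (0,2) | (0,3) | (0,0) | (1,1) | (1,2) | (1,3) | (1,0)
(0,2) | (0,2) | (0,3) | (0,0) | (0,1) | (1,2) | (1,3) | (1,0) | (1,1)
(0,3) | (0,3) | (0,0) | (0,1) | (0,2) | (1,3) | (1,0) | (1,1) | (1,2)
(1,0) | (1,0) | (1,1) | (1,2) | (1,3) | (0,0) | (0,1) | (0,2) | (0,3)
(1,1) | (1,1) | (1,2) | (1,3) | (1,0) | (0,1) | (0,2) | (0,3) | (0,0)
(1,2) | (1,2) | (1,3) | (1,0) | (1,1) | (0,2) | (0,3) | (0,0) | (0,1)
(1,3) | (1,3) | (1,0) | (1,1) | (1,2) | (0,3) | (0,0) | (0,1) | (0,2)


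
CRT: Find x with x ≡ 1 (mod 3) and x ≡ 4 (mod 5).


m₁ = 3, m₂ = 5, gcd = 1, so CRT applies. M = m₁·m₂ = 15
Let M₁ = M/m₁ = 5, M₂ = M/m₂ = 3
Find y₁ ≡ M₁⁻¹ (mod m₁): 5⁻¹ ≡ 2 (mod 3)
Find y₂ ≡ M₂⁻¹ (mod m₂): 3⁻¹ ≡ 2 (mod 5)
x = a₁·M₁·y₁ + a₂·M₂·y₂ = 1·5·2 + 4·3·2 = 34
Reduce mod 15: x ≡ 4
Check: 4 mod 3 = 1 ✓, 4 mod 5 = 4 ✓

x ≡ 4 (mod 15)


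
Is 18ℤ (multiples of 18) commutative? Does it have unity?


18ℤ is a commutative ring under +,× but has no multiplicative identity (1 ∉ 18ℤ); it has no zero divisors, but without unity it is not an integral domain
Commutative: Yes
Integral domain: No
Has unity: No

18ℤ (multiples of 18): Commutative=Yes, Unity=No


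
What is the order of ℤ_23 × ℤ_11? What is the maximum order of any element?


|ℤ_23 × ℤ_11| = 23 × 11 = 253
Max element order = lcm(23,11) = 253
Cyclic? Yes (gcd=1)

|ℤ_23×ℤ_11| = 253, max element order = 253


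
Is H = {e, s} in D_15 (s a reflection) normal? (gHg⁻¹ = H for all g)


H = {e, s} in D_15 (s a reflection)
r·s·r⁻¹ = sr⁻² ≠ s for n ≥ 3, so {e, s} is not closed under conjugation

No, not a normal subgroup


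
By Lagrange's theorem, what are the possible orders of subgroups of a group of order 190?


Lagrange's theorem: |H| divides |G|
|G| = 190
Divisors of 190: 1, 2, 5, 10, 19, 38, 95, 190

Possible subgroup orders: {1, 2, 5, 10, 19, 38, 95, 190}


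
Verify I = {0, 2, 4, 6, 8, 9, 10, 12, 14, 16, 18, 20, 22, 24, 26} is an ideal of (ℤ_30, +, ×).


Check ideal conditions for I = {0, 2, 4, 6, 8, 9, 10, 12, 14, 16, 18, 20, 22, 24, 26} in ℤ_30:
(1) I is an additive subgroup? No
(2) For r ∈ ℤ_30 and a ∈ I: r·a ∈ I? No  [counterexample: r=2, a=14, r·a mod 30 = 28 ∉ I]

No, I is not an ideal of ℤ_30


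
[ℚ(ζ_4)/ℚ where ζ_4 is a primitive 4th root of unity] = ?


[ℚ(ζ_n):ℚ] = deg Φ_n(x) = φ(n). Here φ(4) = 2

[ℚ(ζ_4)/ℚ where ζ_4 is a primitive 4th root of unity] = 2


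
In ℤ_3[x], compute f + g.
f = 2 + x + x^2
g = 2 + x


Add coefficients mod 3:
x^0: 2 + 2 = 1 (mod 3)
x^1: 1 + 1 = 2 (mod 3)
x^2: 1 + 0 = 1 (mod 3)
Result: 1 + 2x + x^2

f + g = 1 + 2x + x^2


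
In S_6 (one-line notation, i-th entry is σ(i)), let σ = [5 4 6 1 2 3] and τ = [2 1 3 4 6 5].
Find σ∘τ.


σ∘τ: apply τ first, then σ
1 →τ 2 →σ 4
2 →τ 1 →σ 5
3 →τ 3 →σ 6
4 →τ 4 →σ 1
5 →τ 6 →σ 3
6 →τ 5 →σ 2

σ∘τ = [4 5 6 1 3 2]


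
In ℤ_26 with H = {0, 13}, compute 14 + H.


14 + H = {14 + h (mod 26) : h ∈ H}
14+0=14, 14+13=1
14 + H = {1, 14} = 1 + H

14 + H = {1, 14}


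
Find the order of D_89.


|D_n| = 2n (n rotations and n reflections)
|D_89| = 2×89 = 178

|D_89| = 178


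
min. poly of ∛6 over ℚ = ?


∛6 satisfies x³ - 6 = 0, irreducible over ℚ (no rational root; 6 is not a perfect cube)

Minimal polynomial: x³ - 6


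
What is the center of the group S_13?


Z(G) = {g ∈ G | gx = xg for all x ∈ G}
S_n is non-abelian for n ≥ 3; Z(S_13) is trivial

Z(S_13) = {e}


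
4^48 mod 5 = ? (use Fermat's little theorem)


Fermat's little theorem: if p is prime and gcd(a,p)=1, then a^(p-1) ≡ 1 (mod p)
p = 5 is prime, gcd(4,5) = 1
Reduce exponent: 48 mod 4 = 0
So 4^48 ≡ 4^0 (mod 5)
4^0 = 1

4^48 ≡ 1 (mod 5)


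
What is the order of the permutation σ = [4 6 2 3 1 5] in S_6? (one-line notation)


Cycle decomposition: (1 4 3 2 6 5)
Cycle lengths: 6
Order = lcm(6) = 6

ord(σ) = 6


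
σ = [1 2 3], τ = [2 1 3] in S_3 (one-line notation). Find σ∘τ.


σ∘τ: apply τ first, then σ
1 →τ 2 →σ 2
2 →τ 1 →σ 1
3 →τ 3 →σ 3

σ∘τ = [2 1 3]


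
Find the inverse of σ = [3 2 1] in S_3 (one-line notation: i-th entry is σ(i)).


To find σ⁻¹, swap domain and range:
σ(1) = 3 → σ⁻¹(3) = 1
σ(2) = 2 → σ⁻¹(2) = 2
σ(3) = 1 → σ⁻¹(1) = 3

σ⁻¹ = [3 2 1]


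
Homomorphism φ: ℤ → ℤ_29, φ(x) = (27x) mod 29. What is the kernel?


Kernel = preimage of identity
ker(φ) = {x ∈ ℤ : 27x ≡ 0 (mod 29)}. gcd(27,29) = 1, so 27x ≡ 0 (mod 29) ⟺ x ≡ 0 (mod 29/1 = 29). Hence ker(φ) = 29ℤ

ker(φ) = 29ℤ


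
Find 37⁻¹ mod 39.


Use the extended Euclidean algorithm to write 1 = 37·s + 39·t; then s mod 39 is the inverse.
Euclidean algorithm:
  37 = 0·39 + 37
  39 = 1·37 + 2
  37 = 18·2 + 1
  2 = 2·1 + 0
gcd(37,39) = 1
Back-substitution gives: 37·(19) + 39·(-18) = 1
So 37⁻¹ ≡ 19 ≡ 19 (mod 39)
Check: 37 × 19 = 703 ≡ 1 (mod 39) ✓

37⁻¹ ≡ 19 (mod 39)


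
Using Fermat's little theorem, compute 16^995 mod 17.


Fermat's little theorem: if p is prime and gcd(a,p)=1, then a^(p-1) ≡ 1 (mod p)
p = 17 is prime, gcd(16,17) = 1
Reduce exponent: 995 mod 16 = 3
So 16^995 ≡ 16^3 (mod 17)
16^3 mod 17 = 16

16^995 ≡ 16 (mod 17)


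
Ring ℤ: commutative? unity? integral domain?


integers form a commutative ring with unity 1; no zero divisors
Commutative: Yes
Integral domain: Yes
Has unity: Yes

ℤ: Commutative=Yes, Unity=Yes


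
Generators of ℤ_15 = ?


g generates ℤ_n iff gcd(g,n) = 1
Checking each g ∈ {1,...,14}:
gcd(1,15) = 1
gcd(2,15) = 1
gcd(3,15) = 3
gcd(4,15) = 1
gcd(5,15) = 5
gcd(6,15) = 3
gcd(7,15) = 1
gcd(8,15) = 1
gcd(9,15) = 3
gcd(10,15) = 5
gcd(11,15) = 1
gcd(12,15) = 3
gcd(13,15) = 1
gcd(14,15) = 1
Generators: {1, 2, 4, 7, 8, 11, 13, 14}
Number of generators = φ(15) = 8

Generators of ℤ_15 = {1, 2, 4, 7, 8, 11, 13, 14}


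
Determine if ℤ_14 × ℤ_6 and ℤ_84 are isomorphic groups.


Comparing ℤ_14 × ℤ_6 and ℤ_84:
gcd(14,6) = 2 ≠ 1. Max element order in ℤ_14×ℤ_6 is lcm(14,6) = 42 < 84, so it has no element of order 84

No, ℤ_14 × ℤ_6 ≇ ℤ_84


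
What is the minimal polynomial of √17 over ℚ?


√17 satisfies x² - 17 = 0, irreducible over ℚ since 17 is squarefree

Minimal polynomial: x² - 17


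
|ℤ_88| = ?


ℤ_n has n elements.

|ℤ_88| = 88


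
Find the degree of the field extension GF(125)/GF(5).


GF(125) = GF(5^3), so the extension degree is 3

[GF(125)/GF(5)] = 3


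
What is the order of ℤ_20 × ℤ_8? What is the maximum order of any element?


|ℤ_20 × ℤ_8| = 20 × 8 = 160
Max element order = lcm(20,8) = 40
Cyclic? No (gcd=4)

|ℤ_20×ℤ_8| = 160, max element order = 40


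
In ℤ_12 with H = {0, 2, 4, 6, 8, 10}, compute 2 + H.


2 + H = {2 + h (mod 12) : h ∈ H}
2+0=2, 2+2=4, 2+4=6, 2+6=8, 2+8=10, 2+10=0
2 + H = {0, 2, 4, 6, 8, 10} = 0 + H

2 + H = {0, 2, 4, 6, 8, 10}


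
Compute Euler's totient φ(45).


Factor n: 45 = 3^2 × 5
φ(n) = n · ∏(1 - 1/p) over distinct primes p | n
φ(45) = 45 · (1 - 1/3) · (1 - 1/5) = 24

φ(45) = 24


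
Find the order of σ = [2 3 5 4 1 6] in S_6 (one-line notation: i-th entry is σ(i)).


Cycle decomposition: (1 2 3 5)
Cycle lengths: 4
Order = lcm(4) = 4

ord(σ) = 4


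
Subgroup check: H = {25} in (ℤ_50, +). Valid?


Subgroup test for H = {25} in (ℤ_50, +):
(1) 0 ∈ H? No
(2) Closure: for all a,b ∈ H, (a+b) mod 50 ∈ H? No  [counterexample: 25 + 25 = 0 ∉ H]
(3) Inverses: for all a ∈ H, -a mod 50 ∈ H? Yes

No, H is not a subgroup of ℤ_50


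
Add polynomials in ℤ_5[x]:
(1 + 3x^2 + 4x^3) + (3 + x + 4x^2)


Add coefficients mod 5:
x^0: 1 + 3 = 4 (mod 5)
x^1: 0 + 1 = 1 (mod 5)
x^2: 3 + 4 = 2 (mod 5)
x^3: 4 + 0 = 4 (mod 5)
Result: 4 + x + 2x^2 + 4x^3

f + g = 4 + x + 2x^2 + 4x^3


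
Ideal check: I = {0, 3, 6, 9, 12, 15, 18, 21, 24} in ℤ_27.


Check ideal conditions for I = {0, 3, 6, 9, 12, 15, 18, 21, 24} in ℤ_27:
(1) I is an additive subgroup? Yes
(2) For r ∈ ℤ_27 and a ∈ I: r·a ∈ I? Yes

Yes, I is an ideal of ℤ_27


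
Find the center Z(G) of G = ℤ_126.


Z(G) = {g ∈ G | gx = xg for all x ∈ G}
ℤ_126 is abelian, so Z(G) = G

Z(ℤ_126) = ℤ_126


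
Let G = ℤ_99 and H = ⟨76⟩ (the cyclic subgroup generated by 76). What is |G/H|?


|⟨76⟩| = n / gcd(76, 99) = 99 / 1 = 99
H is normal (ℤ_99 is abelian).
|G/H| = |G| / |H| = 99 / 99 = 1

|G/H| = 1


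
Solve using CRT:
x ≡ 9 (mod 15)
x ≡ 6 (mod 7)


m₁ = 15, m₂ = 7, gcd = 1, so CRT applies. M = m₁·m₂ = 105
Let M₁ = M/m₁ = 7, M₂ = M/m₂ = 15
Find y₁ ≡ M₁⁻¹ (mod m₁): 7⁻¹ ≡ 13 (mod 15)
Find y₂ ≡ M₂⁻¹ (mod m₂): 15⁻¹ ≡ 1 (mod 7)
x = a₁·M₁·y₁ + a₂·M₂·y₂ = 9·7·13 + 6·15·1 = 909
Reduce mod 105: x ≡ 69
Check: 69 mod 15 = 9 ✓, 69 mod 7 = 6 ✓

x ≡ 69 (mod 105)


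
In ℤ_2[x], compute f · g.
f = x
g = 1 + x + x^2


Expand and collect like terms; reduce coefficients mod 2:
x^0: 0·1 = 0 ≡ 0 (mod 2)
x^1: 0·1 + 1·1 = 1 ≡ 1 (mod 2)
x^2: 0·1 + 1·1 = 1 ≡ 1 (mod 2)
x^3: 1·1 = 1 ≡ 1 (mod 2)
Result: x + x^2 + x^3

f · g = x + x^2 + x^3


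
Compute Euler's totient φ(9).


φ(n) = count of k ∈ {1,...,n} with gcd(k,n)=1
Coprimes to 9: {1, 2, 4, 5, 7, 8}
Count: 6

φ(9) = 6


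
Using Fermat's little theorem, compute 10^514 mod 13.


Fermat's little theorem: if p is prime and gcd(a,p)=1, then a^(p-1) ≡ 1 (mod p)
p = 13 is prime, gcd(10,13) = 1
Reduce exponent: 514 mod 12 = 10
So 10^514 ≡ 10^10 (mod 13)
10^10 mod 13 = 3

10^514 ≡ 3 (mod 13)


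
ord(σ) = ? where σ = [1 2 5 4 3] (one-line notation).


Cycle decomposition: (3 5)
Cycle lengths: 2
Order = lcm(2) = 2

ord(σ) = 2


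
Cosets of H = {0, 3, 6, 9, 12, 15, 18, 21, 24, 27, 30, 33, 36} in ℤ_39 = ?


H = {0, 3, 6, 9, 12, 15, 18, 21, 24, 27, 30, 33, 36}, |H| = 13
Number of cosets = |G|/|H| = 39/13 = 3
0 + H = {0, 3, 6, 9, 12, 15, 18, 21, 24, 27, 30, 33, 36}
1 + H = {1, 4, 7, 10, 13, 16, 19, 22, 25, 28, 31, 34, 37}
2 + H = {2, 5, 8, 11, 14, 17, 20, 23, 26, 29, 32, 35, 38}

Cosets: 0+H={0,3,6,9,12,15,18,21,24,27,30,33,36}; 1+H={1,4,7,10,13,16,19,22,25,28,31,34,37}; 2+H={2,5,8,11,14,17,20,23,26,29,32,35,38}


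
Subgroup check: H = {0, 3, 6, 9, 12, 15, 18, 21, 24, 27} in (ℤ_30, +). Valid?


Subgroup test for H = {0, 3, 6, 9, 12, 15, 18, 21, 24, 27} in (ℤ_30, +):
(1) 0 ∈ H? Yes
(2) Closure: for all a,b ∈ H, (a+b) mod 30 ∈ H? Yes
(3) Inverses: for all a ∈ H, -a mod 30 ∈ H? Yes

Yes, H is a subgroup of ℤ_30


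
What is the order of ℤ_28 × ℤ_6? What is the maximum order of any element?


|ℤ_28 × ℤ_6| = 28 × 6 = 168
Max element order = lcm(28,6) = 84
Cyclic? No (gcd=2)

|ℤ_28×ℤ_6| = 168, max element order = 84


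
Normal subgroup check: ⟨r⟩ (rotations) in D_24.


H = ⟨r⟩ (rotations) in D_24
The rotation subgroup ⟨r⟩ has index 2 in D_24, so it is normal

Yes, normal subgroup


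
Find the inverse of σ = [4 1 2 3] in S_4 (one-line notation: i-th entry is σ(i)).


To find σ⁻¹, swap domain and range:
σ(1) = 4 → σ⁻¹(4) = 1
σ(2) = 1 → σ⁻¹(1) = 2
σ(3) = 2 → σ⁻¹(2) = 3
σ(4) = 3 → σ⁻¹(3) = 4

σ⁻¹ = [2 3 4 1]


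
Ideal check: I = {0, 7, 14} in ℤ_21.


Check ideal conditions for I = {0, 7, 14} in ℤ_21:
(1) I is an additive subgroup? Yes
(2) For r ∈ ℤ_21 and a ∈ I: r·a ∈ I? Yes

Yes, I is an ideal of ℤ_21


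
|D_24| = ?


|D_n| = 2n (n rotations and n reflections)
|D_24| = 2×24 = 48

|D_24| = 48


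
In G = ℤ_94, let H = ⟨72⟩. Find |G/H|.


|⟨72⟩| = n / gcd(72, 94) = 94 / 2 = 47
H is normal (ℤ_94 is abelian).
|G/H| = |G| / |H| = 94 / 47 = 2

|G/H| = 2


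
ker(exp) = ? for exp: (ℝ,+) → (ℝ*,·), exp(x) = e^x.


Kernel = preimage of identity
ker(exp) = {x ∈ ℝ | e^x = 1} = {0}

ker(exp) = {0}


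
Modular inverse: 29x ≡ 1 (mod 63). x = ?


Use the extended Euclidean algorithm to write 1 = 29·s + 63·t; then s mod 63 is the inverse.
Euclidean algorithm:
  29 = 0·63 + 29
  63 = 2·29 + 5
  29 = 5·5 + 4
  5 = 1·4 + 1
  4 = 4·1 + 0
gcd(29,63) = 1
Back-substitution gives: 29·(-13) + 63·(6) = 1
So 29⁻¹ ≡ -13 ≡ 50 (mod 63)
Check: 29 × 50 = 1450 ≡ 1 (mod 63) ✓

29⁻¹ ≡ 50 (mod 63)


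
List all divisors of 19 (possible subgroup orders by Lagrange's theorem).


Lagrange's theorem: |H| divides |G|
|G| = 19
Divisors of 19: 1, 19

Possible subgroup orders: {1, 19}


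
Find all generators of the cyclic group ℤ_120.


g generates ℤ_n iff gcd(g,n) = 1
Prime factors of 120: 2, 3, 5
Generators are g ∈ {1,...,119} not divisible by any of these primes.
Generators: {1, 7, 11, 13, 17, 19, 23, 29, 31, 37, 41, 43, 47, 49, 53, 59, 61, 67, 71, 73, 77, 79, 83, 89, 91, 97, 101, 103, 107, 109, 113, 119}
Number of generators = φ(120) = 32

Generators of ℤ_120 = {1, 7, 11, 13, 17, 19, 23, 29, 31, 37, 41, 43, 47, 49, 53, 59, 61, 67, 71, 73, 77, 79, 83, 89, 91, 97, 101, 103, 107, 109, 113, 119}


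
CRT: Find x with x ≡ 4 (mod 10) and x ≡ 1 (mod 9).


m₁ = 10, m₂ = 9, gcd = 1, so CRT applies. M = m₁·m₂ = 90
Let M₁ = M/m₁ = 9, M₂ = M/m₂ = 10
Find y₁ ≡ M₁⁻¹ (mod m₁): 9⁻¹ ≡ 9 (mod 10)
Find y₂ ≡ M₂⁻¹ (mod m₂): 10⁻¹ ≡ 1 (mod 9)
x = a₁·M₁·y₁ + a₂·M₂·y₂ = 4·9·9 + 1·10·1 = 334
Reduce mod 90: x ≡ 64
Check: 64 mod 10 = 4 ✓, 64 mod 9 = 1 ✓

x ≡ 64 (mod 90)


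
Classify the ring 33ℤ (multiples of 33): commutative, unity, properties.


33ℤ is a commutative ring under +,× but has no multiplicative identity (1 ∉ 33ℤ); it has no zero divisors, but without unity it is not an integral domain
Commutative: Yes
Integral domain: No
Has unity: No

33ℤ (multiples of 33): Commutative=Yes, Unity=No


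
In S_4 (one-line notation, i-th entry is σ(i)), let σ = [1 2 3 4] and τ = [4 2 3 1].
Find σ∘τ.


σ∘τ: apply τ first, then σ
1 →τ 4 →σ 4
2 →τ 2 →σ 2
3 →τ 3 →σ 3
4 →τ 1 →σ 1

σ∘τ = [4 2 3 1]


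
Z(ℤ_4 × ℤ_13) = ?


Z(G) = {g ∈ G | gx = xg for all x ∈ G}
Direct product of abelian groups is abelian, so Z(G) = G

Z(ℤ_4 × ℤ_13) = ℤ_4 × ℤ_13


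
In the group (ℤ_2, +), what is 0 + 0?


Operation: addition mod 2
0 + 0 = (a + b) mod 2 with a = 0, b = 0

0 + 0 = 0


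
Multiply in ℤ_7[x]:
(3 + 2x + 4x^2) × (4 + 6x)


Expand and collect like terms; reduce coefficients mod 7:
x^0: 3·4 = 12 ≡ 5 (mod 7)
x^1: 3·6 + 2·4 = 26 ≡ 5 (mod 7)
x^2: 2·6 + 4·4 = 28 ≡ 0 (mod 7)
x^3: 4·6 = 24 ≡ 3 (mod 7)
Result: 5 + 5x + 3x^3

f · g = 5 + 5x + 3x^3


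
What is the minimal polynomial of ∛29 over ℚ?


∛29 satisfies x³ - 29 = 0, irreducible over ℚ (no rational root; 29 is not a perfect cube)

Minimal polynomial: x³ - 29


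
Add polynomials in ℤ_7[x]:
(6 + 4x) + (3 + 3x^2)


Add coefficients mod 7:
x^0: 6 + 3 = 2 (mod 7)
x^1: 4 + 0 = 4 (mod 7)
x^2: 0 + 3 = 3 (mod 7)
Result: 2 + 4x + 3x^2

f + g = 2 + 4x + 3x^2


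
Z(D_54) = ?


Z(G) = {g ∈ G | gx = xg for all x ∈ G}
For even n, Z(D_n) = {e, r^(n/2)}: the 180° rotation r^27 commutes with every reflection and rotation

Z(D_54) = {e, r^27}


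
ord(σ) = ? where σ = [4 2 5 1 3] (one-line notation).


Cycle decomposition: (1 4) (3 5)
Cycle lengths: 2, 2
Order = lcm(2, 2) = 2

ord(σ) = 2


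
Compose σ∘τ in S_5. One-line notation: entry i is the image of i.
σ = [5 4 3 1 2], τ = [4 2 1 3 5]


σ∘τ: apply τ first, then σ
1 →τ 4 →σ 1
2 →τ 2 →σ 4
3 →τ 1 →σ 5
4 →τ 3 →σ 3
5 →τ 5 →σ 2

σ∘τ = [1 4 5 3 2]


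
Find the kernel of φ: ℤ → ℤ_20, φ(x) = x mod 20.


Kernel = preimage of identity
ker(φ) = {x ∈ ℤ : x ≡ 0 (mod 20)} = 20ℤ = {0, ±20, ±40, ...}

ker(φ) = 20ℤ


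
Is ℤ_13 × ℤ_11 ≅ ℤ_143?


Comparing ℤ_13 × ℤ_11 and ℤ_143:
gcd(13,11) = 1, so ℤ_13 × ℤ_11 ≅ ℤ_143 (CRT)

Yes, ℤ_13 × ℤ_11 ≅ ℤ_143


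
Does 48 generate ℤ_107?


g generates ℤ_n iff gcd(g, n) = 1
gcd(48, 107) = 1
Since gcd = 1, 48 is a generator.

Yes, 48 generates ℤ_107


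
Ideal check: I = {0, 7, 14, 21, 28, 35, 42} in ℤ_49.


Check ideal conditions for I = {0, 7, 14, 21, 28, 35, 42} in ℤ_49:
(1) I is an additive subgroup? Yes
(2) For r ∈ ℤ_49 and a ∈ I: r·a ∈ I? Yes

Yes, I is an ideal of ℤ_49


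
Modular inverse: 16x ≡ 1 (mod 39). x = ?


Use the extended Euclidean algorithm to write 1 = 16·s + 39·t; then s mod 39 is the inverse.
Euclidean algorithm:
  16 = 0·39 + 16
  39 = 2·16 + 7
  16 = 2·7 + 2
  7 = 3·2 + 1
  2 = 2·1 + 0
gcd(16,39) = 1
Back-substitution gives: 16·(-17) + 39·(7) = 1
So 16⁻¹ ≡ -17 ≡ 22 (mod 39)
Check: 16 × 22 = 352 ≡ 1 (mod 39) ✓

16⁻¹ ≡ 22 (mod 39)


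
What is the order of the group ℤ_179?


ℤ_n has n elements.

|ℤ_179| = 179


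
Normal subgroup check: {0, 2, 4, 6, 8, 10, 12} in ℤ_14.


H = {0, 2, 4, 6, 8, 10, 12} in ℤ_14
ℤ_14 is abelian; every subgroup of an abelian group is normal

Yes, normal subgroup


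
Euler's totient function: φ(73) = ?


Factor n: 73 = 73
φ(n) = n · ∏(1 - 1/p) over distinct primes p | n
φ(73) = 73 · (1 - 1/73) = 72

φ(73) = 72


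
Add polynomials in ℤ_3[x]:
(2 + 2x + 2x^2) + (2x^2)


Add coefficients mod 3:
x^0: 2 + 0 = 2 (mod 3)
x^1: 2 + 0 = 2 (mod 3)
x^2: 2 + 2 = 1 (mod 3)
Result: 2 + 2x + x^2

f + g = 2 + 2x + x^2


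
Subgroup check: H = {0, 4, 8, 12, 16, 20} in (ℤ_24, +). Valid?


Subgroup test for H = {0, 4, 8, 12, 16, 20} in (ℤ_24, +):
(1) 0 ∈ H? Yes
(2) Closure: for all a,b ∈ H, (a+b) mod 24 ∈ H? Yes
(3) Inverses: for all a ∈ H, -a mod 24 ∈ H? Yes

Yes, H is a subgroup of ℤ_24


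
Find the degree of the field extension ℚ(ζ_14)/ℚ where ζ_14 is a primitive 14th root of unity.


[ℚ(ζ_n):ℚ] = deg Φ_n(x) = φ(n). Here φ(14) = 6

[ℚ(ζ_14)/ℚ where ζ_14 is a primitive 14th root of unity] = 6


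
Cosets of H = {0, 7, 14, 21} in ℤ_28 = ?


H = {0, 7, 14, 21}, |H| = 4
Number of cosets = |G|/|H| = 28/4 = 7
0 + H = {0, 7, 14, 21}
1 + H = {1, 8, 15, 22}
2 + H = {2, 9, 16, 23}
3 + H = {3, 10, 17, 24}
4 + H = {4, 11, 18, 25}
5 + H = {5, 12, 19, 26}
6 + H = {6, 13, 20, 27}

Cosets: 0+H={0,7,14,21}; 1+H={1,8,15,22}; 2+H={2,9,16,23}; 3+H={3,10,17,24}; 4+H={4,11,18,25}; 5+H={5,12,19,26}; 6+H={6,13,20,27}


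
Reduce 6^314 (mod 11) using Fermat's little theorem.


Fermat's little theorem: if p is prime and gcd(a,p)=1, then a^(p-1) ≡ 1 (mod p)
p = 11 is prime, gcd(6,11) = 1
Reduce exponent: 314 mod 10 = 4
So 6^314 ≡ 6^4 (mod 11)
6^4 mod 11 = 9

6^314 ≡ 9 (mod 11)


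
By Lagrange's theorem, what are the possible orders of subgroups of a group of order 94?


Lagrange's theorem: |H| divides |G|
|G| = 94
Divisors of 94: 1, 2, 47, 94

Possible subgroup orders: {1, 2, 47, 94}


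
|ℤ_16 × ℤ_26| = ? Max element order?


|ℤ_16 × ℤ_26| = 16 × 26 = 416
Max element order = lcm(16,26) = 208
Cyclic? No (gcd=2)

|ℤ_16×ℤ_26| = 416, max element order = 208


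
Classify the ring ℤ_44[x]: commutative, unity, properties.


ℤ_44 has zero divisors (2·22 ≡ 0), and these lift to constant zero divisors in ℤ_44[x]; so not an integral domain
Commutative: Yes
Integral domain: No
Has unity: Yes

ℤ_44[x]: Commutative=Yes, Unity=Yes


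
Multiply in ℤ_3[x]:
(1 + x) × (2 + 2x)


Expand and collect like terms; reduce coefficients mod 3:
x^0: 1·2 = 2 ≡ 2 (mod 3)
x^1: 1·2 + 1·2 = 4 ≡ 1 (mod 3)
x^2: 1·2 = 2 ≡ 2 (mod 3)
Result: 2 + x + 2x^2

f · g = 2 + x + 2x^2


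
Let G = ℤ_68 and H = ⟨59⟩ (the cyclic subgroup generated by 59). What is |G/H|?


|⟨59⟩| = n / gcd(59, 68) = 68 / 1 = 68
H is normal (ℤ_68 is abelian).
|G/H| = |G| / |H| = 68 / 68 = 1

|G/H| = 1


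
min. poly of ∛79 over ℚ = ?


∛79 satisfies x³ - 79 = 0, irreducible over ℚ (no rational root; 79 is not a perfect cube)

Minimal polynomial: x³ - 79


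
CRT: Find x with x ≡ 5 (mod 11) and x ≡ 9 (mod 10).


m₁ = 11, m₂ = 10, gcd = 1, so CRT applies. M = m₁·m₂ = 110
Let M₁ = M/m₁ = 10, M₂ = M/m₂ = 11
Find y₁ ≡ M₁⁻¹ (mod m₁): 10⁻¹ ≡ 10 (mod 11)
Find y₂ ≡ M₂⁻¹ (mod m₂): 11⁻¹ ≡ 1 (mod 10)
x = a₁·M₁·y₁ + a₂·M₂·y₂ = 5·10·10 + 9·11·1 = 599
Reduce mod 110: x ≡ 49
Check: 49 mod 11 = 5 ✓, 49 mod 10 = 9 ✓

x ≡ 49 (mod 110)


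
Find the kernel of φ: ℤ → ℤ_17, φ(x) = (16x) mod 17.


Kernel = preimage of identity
ker(φ) = {x ∈ ℤ : 16x ≡ 0 (mod 17)}. gcd(16,17) = 1, so 16x ≡ 0 (mod 17) ⟺ x ≡ 0 (mod 17/1 = 17). Hence ker(φ) = 17ℤ

ker(φ) = 17ℤ


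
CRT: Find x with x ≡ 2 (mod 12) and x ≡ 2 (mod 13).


m₁ = 12, m₂ = 13, gcd = 1, so CRT applies. M = m₁·m₂ = 156
Let M₁ = M/m₁ = 13, M₂ = M/m₂ = 12
Find y₁ ≡ M₁⁻¹ (mod m₁): 13⁻¹ ≡ 1 (mod 12)
Find y₂ ≡ M₂⁻¹ (mod m₂): 12⁻¹ ≡ 12 (mod 13)
x = a₁·M₁·y₁ + a₂·M₂·y₂ = 2·13·1 + 2·12·12 = 314
Reduce mod 156: x ≡ 2
Check: 2 mod 12 = 2 ✓, 2 mod 13 = 2 ✓

x ≡ 2 (mod 156)


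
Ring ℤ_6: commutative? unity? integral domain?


ℤ_6 is a commutative ring with unity 1; 6 = 2×3 is composite, so 2·3 ≡ 0 gives zero divisors (not an integral domain)
Commutative: Yes
Integral domain: No
Has unity: Yes

ℤ_6: Commutative=Yes, Unity=Yes


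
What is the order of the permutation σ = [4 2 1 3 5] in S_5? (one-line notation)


Cycle decomposition: (1 4 3)
Cycle lengths: 3
Order = lcm(3) = 3

ord(σ) = 3


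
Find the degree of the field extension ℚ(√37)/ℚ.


√37 has minimal polynomial x² - 37 (irreducible over ℚ since 37 is squarefree)

[ℚ(√37)/ℚ] = 2


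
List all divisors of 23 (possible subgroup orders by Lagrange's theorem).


Lagrange's theorem: |H| divides |G|
|G| = 23
Divisors of 23: 1, 23

Possible subgroup orders: {1, 23}


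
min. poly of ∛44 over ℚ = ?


∛44 satisfies x³ - 44 = 0, irreducible over ℚ (no rational root; 44 is not a perfect cube)

Minimal polynomial: x³ - 44


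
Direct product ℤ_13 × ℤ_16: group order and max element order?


|ℤ_13 × ℤ_16| = 13 × 16 = 208
Max element order = lcm(13,16) = 208
Cyclic? Yes (gcd=1)

|ℤ_13×ℤ_16| = 208, max element order = 208


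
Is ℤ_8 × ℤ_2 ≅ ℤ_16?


Comparing ℤ_8 × ℤ_2 and ℤ_16:
gcd(8,2) = 2 ≠ 1. Max element order in ℤ_8×ℤ_2 is lcm(8,2) = 8 < 16, so it has no element of order 16

No, ℤ_8 × ℤ_2 ≇ ℤ_16


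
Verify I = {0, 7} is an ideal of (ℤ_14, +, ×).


Check ideal conditions for I = {0, 7} in ℤ_14:
(1) I is an additive subgroup? Yes
(2) For r ∈ ℤ_14 and a ∈ I: r·a ∈ I? Yes

Yes, I is an ideal of ℤ_14


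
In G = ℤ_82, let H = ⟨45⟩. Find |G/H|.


|⟨45⟩| = n / gcd(45, 82) = 82 / 1 = 82
H is normal (ℤ_82 is abelian).
|G/H| = |G| / |H| = 82 / 82 = 1

|G/H| = 1


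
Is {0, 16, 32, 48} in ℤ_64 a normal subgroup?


H = {0, 16, 32, 48} in ℤ_64
ℤ_64 is abelian; every subgroup of an abelian group is normal

Yes, normal subgroup


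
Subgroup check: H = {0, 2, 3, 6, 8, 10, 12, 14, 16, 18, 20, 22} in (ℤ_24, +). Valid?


Subgroup test for H = {0, 2, 3, 6, 8, 10, 12, 14, 16, 18, 20, 22} in (ℤ_24, +):
(1) 0 ∈ H? Yes
(2) Closure: for all a,b ∈ H, (a+b) mod 24 ∈ H? No  [counterexample: 2 + 2 = 4 ∉ H]
(3) Inverses: for all a ∈ H, -a mod 24 ∈ H? No

No, H is not a subgroup of ℤ_24


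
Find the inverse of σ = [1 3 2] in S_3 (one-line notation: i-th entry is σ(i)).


To find σ⁻¹, swap domain and range:
σ(1) = 1 → σ⁻¹(1) = 1
σ(2) = 3 → σ⁻¹(3) = 2
σ(3) = 2 → σ⁻¹(2) = 3

σ⁻¹ = [1 3 2]


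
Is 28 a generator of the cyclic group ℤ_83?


g generates ℤ_n iff gcd(g, n) = 1
gcd(28, 83) = 1
Since gcd = 1, 28 is a generator.

Yes, 28 generates ℤ_83


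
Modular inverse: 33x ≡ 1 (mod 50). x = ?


Use the extended Euclidean algorithm to write 1 = 33·s + 50·t; then s mod 50 is the inverse.
Euclidean algorithm:
  33 = 0·50 + 33
  50 = 1·33 + 17
  33 = 1·17 + 16
  17 = 1·16 + 1
  16 = 16·1 + 0
gcd(33,50) = 1
Back-substitution gives: 33·(-3) + 50·(2) = 1
So 33⁻¹ ≡ -3 ≡ 47 (mod 50)
Check: 33 × 47 = 1551 ≡ 1 (mod 50) ✓

33⁻¹ ≡ 47 (mod 50)


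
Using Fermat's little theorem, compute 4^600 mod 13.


Fermat's little theorem: if p is prime and gcd(a,p)=1, then a^(p-1) ≡ 1 (mod p)
p = 13 is prime, gcd(4,13) = 1
Reduce exponent: 600 mod 12 = 0
So 4^600 ≡ 4^0 (mod 13)
4^0 = 1

4^600 ≡ 1 (mod 13)


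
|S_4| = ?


|S_n| = n! (number of permutations of n symbols)
|S_4| = 4! = 24

|S_4| = 24


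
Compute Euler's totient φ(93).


Factor n: 93 = 3 × 31
φ(n) = n · ∏(1 - 1/p) over distinct primes p | n
φ(93) = 93 · (1 - 1/3) · (1 - 1/31) = 60

φ(93) = 60


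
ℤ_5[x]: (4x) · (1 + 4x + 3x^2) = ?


Expand and collect like terms; reduce coefficients mod 5:
x^0: 0·1 = 0 ≡ 0 (mod 5)
x^1: 0·4 + 4·1 = 4 ≡ 4 (mod 5)
x^2: 0·3 + 4·4 = 16 ≡ 1 (mod 5)
x^3: 4·3 = 12 ≡ 2 (mod 5)
Result: 4x + x^2 + 2x^3

f · g = 4x + x^2 + 2x^3


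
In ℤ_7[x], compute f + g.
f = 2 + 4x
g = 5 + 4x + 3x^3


Add coefficients mod 7:
x^0: 2 + 5 = 0 (mod 7)
x^1: 4 + 4 = 1 (mod 7)
x^2: 0 + 0 = 0 (mod 7)
x^3: 0 + 3 = 3 (mod 7)
Result: x + 3x^3

f + g = x + 3x^3


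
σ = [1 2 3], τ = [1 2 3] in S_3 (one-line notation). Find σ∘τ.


σ∘τ: apply τ first, then σ
1 →τ 1 →σ 1
2 →τ 2 →σ 2
3 →τ 3 →σ 3

σ∘τ = [1 2 3]


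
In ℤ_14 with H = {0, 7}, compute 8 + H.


8 + H = {8 + h (mod 14) : h ∈ H}
8+0=8, 8+7=1
8 + H = {1, 8} = 1 + H

8 + H = {1, 8}


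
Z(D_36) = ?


Z(G) = {g ∈ G | gx = xg for all x ∈ G}
For even n, Z(D_n) = {e, r^(n/2)}: the 180° rotation r^18 commutes with every reflection and rotation

Z(D_36) = {e, r^18}


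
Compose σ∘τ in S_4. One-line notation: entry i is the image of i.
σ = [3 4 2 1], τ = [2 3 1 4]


σ∘τ: apply τ first, then σ
1 →τ 2 →σ 4
2 →τ 3 →σ 2
3 →τ 1 →σ 3
4 →τ 4 →σ 1

σ∘τ = [4 2 3 1]


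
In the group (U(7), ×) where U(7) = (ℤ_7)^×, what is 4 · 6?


Operation: multiplication mod 7
4 · 6 = (a × b) mod 7 with a = 4, b = 6

4 · 6 = 3


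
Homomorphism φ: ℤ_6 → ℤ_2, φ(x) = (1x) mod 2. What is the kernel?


Kernel = preimage of identity
ker(φ) = {x ∈ ℤ_6 : 1x ≡ 0 (mod 2)}. Since 2 | 6, φ is well-defined. The kernel is the cyclic subgroup ⟨2⟩ of ℤ_6 (order 3), i.e. {0, 2, 4}

ker(φ) = {0, 2, 4}


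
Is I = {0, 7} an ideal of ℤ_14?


Check ideal conditions for I = {0, 7} in ℤ_14:
(1) I is an additive subgroup? Yes
(2) For r ∈ ℤ_14 and a ∈ I: r·a ∈ I? Yes

Yes, I is an ideal of ℤ_14


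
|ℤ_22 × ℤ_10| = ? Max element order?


|ℤ_22 × ℤ_10| = 22 × 10 = 220
Max element order = lcm(22,10) = 110
Cyclic? No (gcd=2)

|ℤ_22×ℤ_10| = 220, max element order = 110


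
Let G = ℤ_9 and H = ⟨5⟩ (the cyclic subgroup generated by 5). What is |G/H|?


|⟨5⟩| = n / gcd(5, 9) = 9 / 1 = 9
H is normal (ℤ_9 is abelian).
|G/H| = |G| / |H| = 9 / 9 = 1

|G/H| = 1


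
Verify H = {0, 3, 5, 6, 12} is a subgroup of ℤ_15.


Subgroup test for H = {0, 3, 5, 6, 12} in (ℤ_15, +):
(1) 0 ∈ H? Yes
(2) Closure: for all a,b ∈ H, (a+b) mod 15 ∈ H? No  [counterexample: 3 + 5 = 8 ∉ H]
(3) Inverses: for all a ∈ H, -a mod 15 ∈ H? No

No, H is not a subgroup of ℤ_15


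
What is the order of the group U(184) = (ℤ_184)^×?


U(n) is the group of units mod n; |U(n)| = φ(n)
|U(184)| = φ(184) = 88

|U(184) = (ℤ_184)^×| = 88


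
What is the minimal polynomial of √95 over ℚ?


√95 satisfies x² - 95 = 0, irreducible over ℚ since 95 is squarefree

Minimal polynomial: x² - 95


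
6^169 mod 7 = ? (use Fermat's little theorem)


Fermat's little theorem: if p is prime and gcd(a,p)=1, then a^(p-1) ≡ 1 (mod p)
p = 7 is prime, gcd(6,7) = 1
Reduce exponent: 169 mod 6 = 1
So 6^169 ≡ 6^1 (mod 7)
6^1 mod 7 = 6

6^169 ≡ 6 (mod 7)


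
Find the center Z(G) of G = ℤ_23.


Z(G) = {g ∈ G | gx = xg for all x ∈ G}
ℤ_23 is abelian, so Z(G) = G

Z(ℤ_23) = ℤ_23


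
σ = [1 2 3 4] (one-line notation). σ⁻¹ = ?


To find σ⁻¹, swap domain and range:
σ(1) = 1 → σ⁻¹(1) = 1
σ(2) = 2 → σ⁻¹(2) = 2
σ(3) = 3 → σ⁻¹(3) = 3
σ(4) = 4 → σ⁻¹(4) = 4

σ⁻¹ = [1 2 3 4]


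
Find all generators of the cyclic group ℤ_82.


g generates ℤ_n iff gcd(g,n) = 1
Prime factors of 82: 2, 41
Generators are g ∈ {1,...,81} not divisible by any of these primes.
Generators: {1, 3, 5, 7, 9, 11, 13, 15, 17, 19, 21, 23, 25, 27, 29, 31, 33, 35, 37, 39, 43, 45, 47, 49, 51, 53, 55, 57, 59, 61, 63, 65, 67, 69, 71, 73, 75, 77, 79, 81}
Number of generators = φ(82) = 40

Generators of ℤ_82 = {1, 3, 5, 7, 9, 11, 13, 15, 17, 19, 21, 23, 25, 27, 29, 31, 33, 35, 37, 39, 43, 45, 47, 49, 51, 53, 55, 57, 59, 61, 63, 65, 67, 69, 71, 73, 75, 77, 79, 81}


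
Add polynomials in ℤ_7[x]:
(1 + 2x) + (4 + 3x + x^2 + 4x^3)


Add coefficients mod 7:
x^0: 1 + 4 = 5 (mod 7)
x^1: 2 + 3 = 5 (mod 7)
x^2: 0 + 1 = 1 (mod 7)
x^3: 0 + 4 = 4 (mod 7)
Result: 5 + 5x + x^2 + 4x^3

f + g = 5 + 5x + x^2 + 4x^3


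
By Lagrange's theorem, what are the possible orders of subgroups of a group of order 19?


Lagrange's theorem: |H| divides |G|
|G| = 19
Divisors of 19: 1, 19

Possible subgroup orders: {1, 19}


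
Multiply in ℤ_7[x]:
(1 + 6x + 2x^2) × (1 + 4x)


Expand and collect like terms; reduce coefficients mod 7:
x^0: 1·1 = 1 ≡ 1 (mod 7)
x^1: 1·4 + 6·1 = 10 ≡ 3 (mod 7)
x^2: 6·4 + 2·1 = 26 ≡ 5 (mod 7)
x^3: 2·4 = 8 ≡ 1 (mod 7)
Result: 1 + 3x + 5x^2 + x^3

f · g = 1 + 3x + 5x^2 + x^3


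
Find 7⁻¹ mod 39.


Use the extended Euclidean algorithm to write 1 = 7·s + 39·t; then s mod 39 is the inverse.
Euclidean algorithm:
  7 = 0·39 + 7
  39 = 5·7 + 4
  7 = 1·4 + 3
  4 = 1·3 + 1
  3 = 3·1 + 0
gcd(7,39) = 1
Back-substitution gives: 7·(-11) + 39·(2) = 1
So 7⁻¹ ≡ -11 ≡ 28 (mod 39)
Check: 7 × 28 = 196 ≡ 1 (mod 39) ✓

7⁻¹ ≡ 28 (mod 39)


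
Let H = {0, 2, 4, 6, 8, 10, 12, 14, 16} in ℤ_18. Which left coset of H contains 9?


9 + H = {9 + h (mod 18) : h ∈ H}
9+0=9, 9+2=11, 9+4=13, 9+6=15, 9+8=17, 9+10=1, 9+12=3, 9+14=5, 9+16=7
9 + H = {1, 3, 5, 7, 9, 11, 13, 15, 17} = 1 + H

9 + H = {1, 3, 5, 7, 9, 11, 13, 15, 17}


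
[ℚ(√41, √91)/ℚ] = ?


[ℚ(√41,√91):ℚ] = [ℚ(√41,√91):ℚ(√41)]·[ℚ(√41):ℚ] = 2·2 = 4

[ℚ(√41, √91)/ℚ] = 4


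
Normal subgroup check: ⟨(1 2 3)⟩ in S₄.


H = ⟨(1 2 3)⟩ in S₄
(1 4)(1 2 3)(1 4)⁻¹ = (4 2 3) ∉ ⟨(1 2 3)⟩

No, not a normal subgroup


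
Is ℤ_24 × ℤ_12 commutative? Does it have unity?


Direct product ring; commutative with unity (1,1); but (1,0)·(0,1) = (0,0) gives zero divisors, so not an integral domain
Commutative: Yes
Integral domain: No
Has unity: Yes

ℤ_24 × ℤ_12: Commutative=Yes, Unity=Yes
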